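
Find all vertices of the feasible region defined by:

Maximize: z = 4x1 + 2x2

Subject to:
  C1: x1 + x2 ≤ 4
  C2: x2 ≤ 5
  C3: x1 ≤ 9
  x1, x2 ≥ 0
Each vertex is the intersection of two constraint boundaries that also satisfies all remaining constraints:
  x1 = 0 and x2 = 0 → (0, 0)
  x1 + x2 = 4 and x2 = 0 → (4, 0)
  x1 + x2 = 4 and x1 = 0 → (0, 4)

Vertices: (0, 0), (4, 0), (0, 4)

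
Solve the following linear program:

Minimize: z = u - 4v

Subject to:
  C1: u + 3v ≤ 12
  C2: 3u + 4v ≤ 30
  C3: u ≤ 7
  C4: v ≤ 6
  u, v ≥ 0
Each vertex is the intersection of two constraint boundaries that also satisfies all remaining constraints:
  u = 0 and v = 0 → (0, 0)
  u = 7 and v = 0 → (7, 0)
  u + 3v = 12 and u = 7 → (7, 1.667)
  u + 3v = 12 and u = 0 → (0, 4)

Evaluating z = u - 4v at each vertex:
  (0, 0): z = 0
  (7, 0): z = 7
  (7, 1.667): z = 0.3333
  (0, 4): z = -16

The minimum is at (0, 4) with z = -16.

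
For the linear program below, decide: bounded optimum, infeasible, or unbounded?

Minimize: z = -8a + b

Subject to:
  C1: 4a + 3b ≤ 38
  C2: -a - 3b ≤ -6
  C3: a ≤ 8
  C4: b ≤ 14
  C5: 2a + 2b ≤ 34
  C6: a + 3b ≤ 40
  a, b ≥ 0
The point (8, 0) satisfies every constraint, so the LP is feasible; the constraints give a ≤ 8 and b ≤ 14, which with a, b ≥ 0 keep the feasible region inside a bounded box. A feasible, bounded LP attains a finite optimum at a vertex.

Bounded optimum: z* = -64 at (8, 0).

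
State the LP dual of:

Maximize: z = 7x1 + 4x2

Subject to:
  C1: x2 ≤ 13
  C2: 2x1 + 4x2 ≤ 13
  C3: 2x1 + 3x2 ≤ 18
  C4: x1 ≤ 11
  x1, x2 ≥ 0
Minimize: z = 13y1 + 13y2 + 18y3 + 11y4

Subject to:
  C1: -2y2 - 2y3 - y4 ≤ -7
  C2: -y1 - 4y2 - 3y3 ≤ -4
  y1, y2, y3, y4 ≥ 0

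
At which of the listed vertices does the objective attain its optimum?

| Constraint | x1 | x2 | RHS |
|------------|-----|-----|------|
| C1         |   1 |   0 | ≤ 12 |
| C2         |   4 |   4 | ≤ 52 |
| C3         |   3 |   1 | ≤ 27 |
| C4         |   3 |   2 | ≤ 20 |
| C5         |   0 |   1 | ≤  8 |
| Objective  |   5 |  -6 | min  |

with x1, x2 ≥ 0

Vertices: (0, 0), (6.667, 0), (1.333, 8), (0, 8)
Evaluating z = 5x1 - 6x2 at each vertex:
  (0, 0): z = 0
  (6.667, 0): z = 33.33
  (1.333, 8): z = -41.33
  (0, 8): z = -48

The smallest value is z = -48, attained at (0, 8).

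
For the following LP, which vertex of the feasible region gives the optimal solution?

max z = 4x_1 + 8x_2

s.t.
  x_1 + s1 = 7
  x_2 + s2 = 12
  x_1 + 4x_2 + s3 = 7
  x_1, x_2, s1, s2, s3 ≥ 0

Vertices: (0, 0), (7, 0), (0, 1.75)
(7, 0) with z = 28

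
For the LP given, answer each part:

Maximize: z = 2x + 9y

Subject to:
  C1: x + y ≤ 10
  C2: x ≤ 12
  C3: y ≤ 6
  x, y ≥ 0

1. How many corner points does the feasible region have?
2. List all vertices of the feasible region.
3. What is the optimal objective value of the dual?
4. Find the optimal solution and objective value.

1. 4
2. (0, 0), (10, 0), (4, 6), (0, 6)
3. 62 (by strong duality, equal to the primal optimum)
4. x = 4, y = 6, z = 62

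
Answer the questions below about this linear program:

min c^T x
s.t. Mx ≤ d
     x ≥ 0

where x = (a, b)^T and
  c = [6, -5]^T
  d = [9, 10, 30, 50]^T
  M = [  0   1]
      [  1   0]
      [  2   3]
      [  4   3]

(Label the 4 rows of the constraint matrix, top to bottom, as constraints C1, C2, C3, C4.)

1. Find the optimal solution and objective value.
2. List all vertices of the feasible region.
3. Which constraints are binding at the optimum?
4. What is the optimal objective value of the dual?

1. a = 0, b = 9, z = -45
2. (0, 0), (10, 0), (10, 3.333), (1.5, 9), (0, 9)
3. C1, a ≥ 0
4. -45 (by strong duality, equal to the primal optimum)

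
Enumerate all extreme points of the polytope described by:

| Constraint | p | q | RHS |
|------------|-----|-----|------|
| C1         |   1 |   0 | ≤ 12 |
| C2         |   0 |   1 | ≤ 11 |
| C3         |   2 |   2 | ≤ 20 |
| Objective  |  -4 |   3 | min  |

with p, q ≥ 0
Each vertex is the intersection of two constraint boundaries that also satisfies all remaining constraints:
  p = 0 and q = 0 → (0, 0)
  2p + 2q = 20 and q = 0 → (10, 0)
  2p + 2q = 20 and p = 0 → (0, 10)

Vertices: (0, 0), (10, 0), (0, 10)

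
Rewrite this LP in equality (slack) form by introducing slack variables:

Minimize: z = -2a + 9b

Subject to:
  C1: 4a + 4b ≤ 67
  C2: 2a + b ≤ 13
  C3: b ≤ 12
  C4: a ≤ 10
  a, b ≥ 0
min z = -2a + 9b

s.t.
  4a + 4b + s1 = 67
  2a + b + s2 = 13
  b + s3 = 12
  a + s4 = 10
  a, b, s1, s2, s3, s4 ≥ 0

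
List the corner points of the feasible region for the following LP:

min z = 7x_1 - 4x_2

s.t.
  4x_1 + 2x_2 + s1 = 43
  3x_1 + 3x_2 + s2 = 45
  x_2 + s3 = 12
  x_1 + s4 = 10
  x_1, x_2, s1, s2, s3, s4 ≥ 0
Each vertex is the intersection of two constraint boundaries that also satisfies all remaining constraints:
  x_1 = 0 and x_2 = 0 → (0, 0)
  x_1 = 10 and x_2 = 0 → (10, 0)
  4x_1 + 2x_2 = 43 and x_1 = 10 → (10, 1.5)
  4x_1 + 2x_2 = 43 and 3x_1 + 3x_2 = 45 → (6.5, 8.5)
  3x_1 + 3x_2 = 45 and x_2 = 12 → (3, 12)
  x_2 = 12 and x_1 = 0 → (0, 12)

Vertices: (0, 0), (10, 0), (10, 1.5), (6.5, 8.5), (3, 12), (0, 12)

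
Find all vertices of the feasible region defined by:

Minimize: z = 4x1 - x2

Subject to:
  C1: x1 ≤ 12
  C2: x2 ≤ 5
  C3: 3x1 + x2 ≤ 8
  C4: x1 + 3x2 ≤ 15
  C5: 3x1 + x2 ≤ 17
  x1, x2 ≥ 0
Each vertex is the intersection of two constraint boundaries that also satisfies all remaining constraints:
  x1 = 0 and x2 = 0 → (0, 0)
  3x1 + x2 = 8 and x2 = 0 → (2.667, 0)
  3x1 + x2 = 8 and x1 + 3x2 = 15 → (1.125, 4.625)
  x2 = 5 and x1 + 3x2 = 15 → (0, 5)

Vertices: (0, 0), (2.667, 0), (1.125, 4.625), (0, 5)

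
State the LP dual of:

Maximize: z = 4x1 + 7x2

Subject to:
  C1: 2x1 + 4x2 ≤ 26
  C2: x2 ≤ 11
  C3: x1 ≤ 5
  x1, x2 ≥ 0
Minimize: z = 26y1 + 11y2 + 5y3

Subject to:
  C1: -2y1 - y3 ≤ -4
  C2: -4y1 - y2 ≤ -7
  y1, y2, y3 ≥ 0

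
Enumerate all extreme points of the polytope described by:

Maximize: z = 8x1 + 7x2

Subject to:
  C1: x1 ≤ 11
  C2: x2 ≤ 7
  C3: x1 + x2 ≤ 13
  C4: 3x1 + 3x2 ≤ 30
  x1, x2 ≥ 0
Each vertex is the intersection of two constraint boundaries that also satisfies all remaining constraints:
  x1 = 0 and x2 = 0 → (0, 0)
  3x1 + 3x2 = 30 and x2 = 0 → (10, 0)
  x2 = 7 and 3x1 + 3x2 = 30 → (3, 7)
  x2 = 7 and x1 = 0 → (0, 7)

Vertices: (0, 0), (10, 0), (3, 7), (0, 7)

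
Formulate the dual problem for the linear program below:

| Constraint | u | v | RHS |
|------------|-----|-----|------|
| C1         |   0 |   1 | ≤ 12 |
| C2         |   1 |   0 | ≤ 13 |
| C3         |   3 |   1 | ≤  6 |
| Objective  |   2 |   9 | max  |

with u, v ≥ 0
Minimize: z = 12y1 + 13y2 + 6y3

Subject to:
  C1: -y2 - 3y3 ≤ -2
  C2: -y1 - y3 ≤ -9
  y1, y2, y3 ≥ 0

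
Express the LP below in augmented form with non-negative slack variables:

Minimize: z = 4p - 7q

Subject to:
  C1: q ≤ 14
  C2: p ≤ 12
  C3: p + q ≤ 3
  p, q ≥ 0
min z = 4p - 7q

s.t.
  q + s1 = 14
  p + s2 = 12
  p + q + s3 = 3
  p, q, s1, s2, s3 ≥ 0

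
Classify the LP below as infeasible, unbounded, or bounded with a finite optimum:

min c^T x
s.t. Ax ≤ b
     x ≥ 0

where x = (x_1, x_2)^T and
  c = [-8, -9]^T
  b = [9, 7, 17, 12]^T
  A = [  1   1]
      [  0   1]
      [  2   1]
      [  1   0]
The point (2, 7) satisfies every constraint, so the LP is feasible; the constraints give x_1 ≤ 12 and x_2 ≤ 7, which with x_1, x_2 ≥ 0 keep the feasible region inside a bounded box. A feasible, bounded LP attains a finite optimum at a vertex.

The LP has an optimal solution: (2, 7) with z = -79.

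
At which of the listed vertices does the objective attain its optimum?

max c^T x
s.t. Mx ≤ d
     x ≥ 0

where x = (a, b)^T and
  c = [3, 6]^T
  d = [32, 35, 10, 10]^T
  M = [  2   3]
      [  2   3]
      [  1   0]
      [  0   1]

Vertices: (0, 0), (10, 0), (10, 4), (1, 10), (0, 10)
Evaluating z = 3a + 6b at each vertex:
  (0, 0): z = 0
  (10, 0): z = 30
  (10, 4): z = 54
  (1, 10): z = 63
  (0, 10): z = 60

The largest value is z = 63, attained at (1, 10).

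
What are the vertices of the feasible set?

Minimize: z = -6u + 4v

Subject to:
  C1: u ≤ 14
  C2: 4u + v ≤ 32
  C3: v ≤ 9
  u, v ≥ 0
Each vertex is the intersection of two constraint boundaries that also satisfies all remaining constraints:
  u = 0 and v = 0 → (0, 0)
  4u + v = 32 and v = 0 → (8, 0)
  4u + v = 32 and v = 9 → (5.75, 9)
  v = 9 and u = 0 → (0, 9)

Vertices: (0, 0), (8, 0), (5.75, 9), (0, 9)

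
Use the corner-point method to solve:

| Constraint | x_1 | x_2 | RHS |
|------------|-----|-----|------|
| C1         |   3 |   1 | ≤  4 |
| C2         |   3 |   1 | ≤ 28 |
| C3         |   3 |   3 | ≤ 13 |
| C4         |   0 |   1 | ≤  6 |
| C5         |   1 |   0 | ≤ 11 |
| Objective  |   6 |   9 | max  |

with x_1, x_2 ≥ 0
x_1 = 0, x_2 = 4, z = 36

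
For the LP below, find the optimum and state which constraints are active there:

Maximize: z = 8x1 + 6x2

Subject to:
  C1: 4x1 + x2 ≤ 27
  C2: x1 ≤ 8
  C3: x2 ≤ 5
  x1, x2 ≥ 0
Optimal: x1 = 5.5, x2 = 5
Binding: C1, C3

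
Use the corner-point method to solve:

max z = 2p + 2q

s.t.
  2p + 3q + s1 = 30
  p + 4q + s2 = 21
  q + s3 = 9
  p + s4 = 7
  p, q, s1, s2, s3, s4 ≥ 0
p = 7, q = 3.5, z = 21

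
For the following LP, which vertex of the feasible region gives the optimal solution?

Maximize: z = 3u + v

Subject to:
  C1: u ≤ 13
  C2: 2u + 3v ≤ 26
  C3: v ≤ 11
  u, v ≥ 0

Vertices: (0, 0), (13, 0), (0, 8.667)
Evaluating z = 3u + v at each vertex:
  (0, 0): z = 0
  (13, 0): z = 39
  (0, 8.667): z = 8.667

The largest value is z = 39, attained at (13, 0).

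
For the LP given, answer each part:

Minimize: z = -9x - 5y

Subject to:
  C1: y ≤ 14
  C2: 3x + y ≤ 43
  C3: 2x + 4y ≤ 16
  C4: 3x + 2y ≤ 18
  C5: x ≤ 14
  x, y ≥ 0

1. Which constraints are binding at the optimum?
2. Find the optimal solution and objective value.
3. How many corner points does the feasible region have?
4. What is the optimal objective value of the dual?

1. C4, y ≥ 0
2. x = 6, y = 0, z = -54
3. 4
4. -54 (by strong duality, equal to the primal optimum)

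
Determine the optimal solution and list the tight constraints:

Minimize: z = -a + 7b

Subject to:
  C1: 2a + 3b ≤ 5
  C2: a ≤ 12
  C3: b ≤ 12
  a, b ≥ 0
Optimal: a = 2.5, b = 0
Binding: C1, b ≥ 0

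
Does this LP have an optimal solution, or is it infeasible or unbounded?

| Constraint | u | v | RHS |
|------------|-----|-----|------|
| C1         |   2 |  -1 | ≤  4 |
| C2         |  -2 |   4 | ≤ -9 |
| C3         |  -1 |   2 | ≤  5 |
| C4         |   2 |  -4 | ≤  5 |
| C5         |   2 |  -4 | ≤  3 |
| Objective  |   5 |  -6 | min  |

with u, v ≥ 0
C4 requires 2u - 4v ≤ 5, while C2 (-2u + 4v ≤ -9) is equivalent to 2u - 4v ≥ 9. Together they would need 9 ≤ 2u - 4v ≤ 5, which is impossible since 9 > 5. No point satisfies all constraints.

Infeasible — the constraint set is empty.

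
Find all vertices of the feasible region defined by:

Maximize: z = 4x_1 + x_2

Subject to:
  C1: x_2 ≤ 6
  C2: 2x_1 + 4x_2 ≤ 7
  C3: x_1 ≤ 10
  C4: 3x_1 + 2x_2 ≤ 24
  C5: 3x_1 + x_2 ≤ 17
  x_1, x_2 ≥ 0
Each vertex is the intersection of two constraint boundaries that also satisfies all remaining constraints:
  x_1 = 0 and x_2 = 0 → (0, 0)
  2x_1 + 4x_2 = 7 and x_2 = 0 → (3.5, 0)
  2x_1 + 4x_2 = 7 and x_1 = 0 → (0, 1.75)

Vertices: (0, 0), (3.5, 0), (0, 1.75)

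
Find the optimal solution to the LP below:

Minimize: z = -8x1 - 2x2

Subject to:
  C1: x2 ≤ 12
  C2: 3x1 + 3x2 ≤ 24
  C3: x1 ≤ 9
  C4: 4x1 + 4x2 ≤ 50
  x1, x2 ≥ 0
x1 = 8, x2 = 0, z = -64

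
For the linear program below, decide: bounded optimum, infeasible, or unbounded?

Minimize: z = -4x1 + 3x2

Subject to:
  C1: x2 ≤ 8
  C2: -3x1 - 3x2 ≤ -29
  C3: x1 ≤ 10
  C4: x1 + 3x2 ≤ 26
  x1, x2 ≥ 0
The point (10, 0) satisfies every constraint, so the LP is feasible; the constraints give x1 ≤ 10 and x2 ≤ 8, which with x1, x2 ≥ 0 keep the feasible region inside a bounded box. A feasible, bounded LP attains a finite optimum at a vertex.

Feasible with finite optimum z* = -40 at (10, 0).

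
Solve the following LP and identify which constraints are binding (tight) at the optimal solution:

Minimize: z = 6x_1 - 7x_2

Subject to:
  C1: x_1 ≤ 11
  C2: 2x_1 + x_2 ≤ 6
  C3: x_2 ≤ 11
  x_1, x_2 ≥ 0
Optimal: x_1 = 0, x_2 = 6
Slack at optimum:
  C1: slack = 11
  C2: slack = 0 (binding)
  C3: slack = 5
  x_1 ≥ 0: x_1 = 0 (binding)
  x_2 ≥ 0: x_2 = 6
Binding constraints: C2, x_1 ≥ 0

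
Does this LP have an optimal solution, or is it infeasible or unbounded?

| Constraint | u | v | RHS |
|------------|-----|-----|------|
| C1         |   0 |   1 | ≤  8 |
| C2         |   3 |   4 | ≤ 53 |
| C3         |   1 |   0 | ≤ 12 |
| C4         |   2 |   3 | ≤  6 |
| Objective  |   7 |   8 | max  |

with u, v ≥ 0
The point (3, 0) satisfies every constraint, so the LP is feasible; the constraints give u ≤ 12 and v ≤ 8, which with u, v ≥ 0 keep the feasible region inside a bounded box. A feasible, bounded LP attains a finite optimum at a vertex.

Evaluating z = 7u + 8v at each vertex:
  (0, 0): z = 0
  (3, 0): z = 21
  (0, 2): z = 16

Feasible with finite optimum z* = 21 at (3, 0).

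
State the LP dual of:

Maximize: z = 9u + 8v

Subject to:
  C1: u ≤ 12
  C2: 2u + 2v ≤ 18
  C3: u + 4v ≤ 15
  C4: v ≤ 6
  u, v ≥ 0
Minimize: z = 12y1 + 18y2 + 15y3 + 6y4

Subject to:
  C1: -y1 - 2y2 - y3 ≤ -9
  C2: -2y2 - 4y3 - y4 ≤ -8
  y1, y2, y3, y4 ≥ 0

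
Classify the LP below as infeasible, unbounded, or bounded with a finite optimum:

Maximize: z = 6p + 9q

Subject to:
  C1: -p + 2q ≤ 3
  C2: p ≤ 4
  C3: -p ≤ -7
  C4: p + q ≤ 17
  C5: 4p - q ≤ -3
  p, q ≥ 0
C2 requires p ≤ 4, while C3 (-p ≤ -7) is equivalent to p ≥ 7. Together they would need 7 ≤ p ≤ 4, which is impossible since 7 > 4. No point satisfies all constraints.

Infeasible — the constraint set is empty.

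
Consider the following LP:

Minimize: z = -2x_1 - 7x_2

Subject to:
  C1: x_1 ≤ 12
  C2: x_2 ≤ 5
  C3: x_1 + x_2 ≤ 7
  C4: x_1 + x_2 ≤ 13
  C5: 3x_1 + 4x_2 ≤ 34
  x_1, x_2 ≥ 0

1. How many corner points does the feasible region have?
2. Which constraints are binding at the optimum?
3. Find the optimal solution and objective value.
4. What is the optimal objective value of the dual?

1. 4
2. C2, C3
3. x_1 = 2, x_2 = 5, z = -39
4. -39 (by strong duality, equal to the primal optimum)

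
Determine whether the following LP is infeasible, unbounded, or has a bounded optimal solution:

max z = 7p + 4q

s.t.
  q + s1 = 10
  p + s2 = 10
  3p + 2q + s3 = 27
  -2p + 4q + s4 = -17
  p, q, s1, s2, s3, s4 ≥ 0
The point (9, 0) satisfies every constraint, so the LP is feasible; the constraints give p ≤ 10 and q ≤ 10, which with p, q ≥ 0 keep the feasible region inside a bounded box. A feasible, bounded LP attains a finite optimum at a vertex.

Evaluating z = 7p + 4q at each vertex:
  (8.5, 0): z = 59.5
  (9, 0): z = 63
  (8.875, 0.1875): z = 62.88

Feasible with finite optimum z* = 63 at (9, 0).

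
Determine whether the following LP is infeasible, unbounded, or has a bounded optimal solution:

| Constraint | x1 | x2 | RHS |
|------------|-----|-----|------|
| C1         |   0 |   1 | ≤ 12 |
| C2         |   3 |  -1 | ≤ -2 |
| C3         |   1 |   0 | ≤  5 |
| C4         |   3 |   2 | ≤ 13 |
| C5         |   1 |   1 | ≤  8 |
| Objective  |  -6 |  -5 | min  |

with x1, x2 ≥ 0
The point (0, 6.5) satisfies every constraint, so the LP is feasible; the constraints give x1 ≤ 5 and x2 ≤ 12, which with x1, x2 ≥ 0 keep the feasible region inside a bounded box. A feasible, bounded LP attains a finite optimum at a vertex.

Evaluating z = -6x1 - 5x2 at each vertex:
  (0, 2): z = -10
  (1, 5): z = -31
  (0, 6.5): z = -32.5

Feasible with finite optimum z* = -32.5 at (0, 6.5).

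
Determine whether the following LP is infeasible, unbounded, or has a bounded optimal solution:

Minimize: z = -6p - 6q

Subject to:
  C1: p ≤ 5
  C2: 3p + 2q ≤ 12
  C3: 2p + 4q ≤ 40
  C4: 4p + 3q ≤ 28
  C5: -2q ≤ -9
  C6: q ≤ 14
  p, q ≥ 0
The point (0, 6) satisfies every constraint, so the LP is feasible; the constraints give p ≤ 5 and q ≤ 14, which with p, q ≥ 0 keep the feasible region inside a bounded box. A feasible, bounded LP attains a finite optimum at a vertex.

Evaluating z = -6p - 6q at each vertex:
  (0, 4.5): z = -27
  (1, 4.5): z = -33
  (0, 6): z = -36

Feasible with finite optimum z* = -36 at (0, 6).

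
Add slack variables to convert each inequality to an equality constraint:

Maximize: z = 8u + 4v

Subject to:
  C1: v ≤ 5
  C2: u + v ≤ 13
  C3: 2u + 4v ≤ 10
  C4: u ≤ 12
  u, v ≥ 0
max z = 8u + 4v

s.t.
  v + s1 = 5
  u + v + s2 = 13
  2u + 4v + s3 = 10
  u + s4 = 12
  u, v, s1, s2, s3, s4 ≥ 0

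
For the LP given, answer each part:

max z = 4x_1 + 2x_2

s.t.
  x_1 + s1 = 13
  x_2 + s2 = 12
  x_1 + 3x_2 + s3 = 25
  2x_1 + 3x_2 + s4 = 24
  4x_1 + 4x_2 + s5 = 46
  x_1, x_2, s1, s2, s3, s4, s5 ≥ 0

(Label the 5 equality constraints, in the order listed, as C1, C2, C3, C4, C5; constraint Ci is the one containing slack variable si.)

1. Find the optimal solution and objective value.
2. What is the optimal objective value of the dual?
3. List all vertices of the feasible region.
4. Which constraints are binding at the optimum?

1. x_1 = 11.5, x_2 = 0, z = 46
2. 46 (by strong duality, equal to the primal optimum)
3. (0, 0), (11.5, 0), (10.5, 1), (0, 8)
4. C5, x_2 ≥ 0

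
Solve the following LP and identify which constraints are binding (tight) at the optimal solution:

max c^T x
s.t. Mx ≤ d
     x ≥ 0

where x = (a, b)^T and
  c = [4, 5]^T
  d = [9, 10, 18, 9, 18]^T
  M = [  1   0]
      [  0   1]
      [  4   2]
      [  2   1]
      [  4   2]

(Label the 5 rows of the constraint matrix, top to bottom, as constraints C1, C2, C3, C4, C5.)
Optimal: a = 0, b = 9
Slack at optimum:
  C1: slack = 9
  C2: slack = 1
  C3: slack = 0 (binding)
  C4: slack = 0 (binding)
  C5: slack = 0 (binding)
  a ≥ 0: a = 0 (binding)
  b ≥ 0: b = 9
Binding constraints: C3, C4, C5, a ≥ 0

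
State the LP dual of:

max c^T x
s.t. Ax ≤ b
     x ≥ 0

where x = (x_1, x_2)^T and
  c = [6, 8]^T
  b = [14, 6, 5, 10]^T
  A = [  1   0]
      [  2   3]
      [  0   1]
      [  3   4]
Minimize: z = 14y1 + 6y2 + 5y3 + 10y4

Subject to:
  C1: -y1 - 2y2 - 3y4 ≤ -6
  C2: -3y2 - y3 - 4y4 ≤ -8
  y1, y2, y3, y4 ≥ 0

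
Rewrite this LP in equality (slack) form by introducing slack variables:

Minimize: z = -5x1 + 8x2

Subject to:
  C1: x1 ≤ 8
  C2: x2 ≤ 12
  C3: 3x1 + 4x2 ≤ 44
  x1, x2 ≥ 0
min z = -5x1 + 8x2

s.t.
  x1 + s1 = 8
  x2 + s2 = 12
  3x1 + 4x2 + s3 = 44
  x1, x2, s1, s2, s3 ≥ 0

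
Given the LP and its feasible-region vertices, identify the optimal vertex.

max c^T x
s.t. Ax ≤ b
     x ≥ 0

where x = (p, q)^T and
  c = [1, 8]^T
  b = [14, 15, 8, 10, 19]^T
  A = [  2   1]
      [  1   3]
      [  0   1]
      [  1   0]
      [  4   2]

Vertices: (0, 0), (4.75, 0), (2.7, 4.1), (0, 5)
(0, 5) with z = 40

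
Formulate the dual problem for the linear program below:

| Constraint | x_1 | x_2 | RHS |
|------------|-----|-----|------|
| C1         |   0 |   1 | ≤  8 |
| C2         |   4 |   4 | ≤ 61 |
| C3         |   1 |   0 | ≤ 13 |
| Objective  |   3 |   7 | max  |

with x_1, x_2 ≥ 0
Minimize: z = 8y1 + 61y2 + 13y3

Subject to:
  C1: -4y2 - y3 ≤ -3
  C2: -y1 - 4y2 ≤ -7
  y1, y2, y3 ≥ 0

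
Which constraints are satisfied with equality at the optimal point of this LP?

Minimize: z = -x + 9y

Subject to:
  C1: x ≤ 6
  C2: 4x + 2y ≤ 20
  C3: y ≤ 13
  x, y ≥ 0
Optimal: x = 5, y = 0
Slack at optimum:
  C1: slack = 1
  C2: slack = 0 (binding)
  C3: slack = 13
  x ≥ 0: x = 5
  y ≥ 0: y = 0 (binding)
Binding constraints: C2, y ≥ 0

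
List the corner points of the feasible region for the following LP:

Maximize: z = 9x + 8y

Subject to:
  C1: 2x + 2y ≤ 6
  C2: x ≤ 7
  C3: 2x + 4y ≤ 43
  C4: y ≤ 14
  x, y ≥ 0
Each vertex is the intersection of two constraint boundaries that also satisfies all remaining constraints:
  x = 0 and y = 0 → (0, 0)
  2x + 2y = 6 and y = 0 → (3, 0)
  2x + 2y = 6 and x = 0 → (0, 3)

Vertices: (0, 0), (3, 0), (0, 3)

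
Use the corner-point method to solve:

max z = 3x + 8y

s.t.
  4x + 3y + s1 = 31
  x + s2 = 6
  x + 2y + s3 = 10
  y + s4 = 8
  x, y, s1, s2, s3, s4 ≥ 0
x = 0, y = 5, z = 40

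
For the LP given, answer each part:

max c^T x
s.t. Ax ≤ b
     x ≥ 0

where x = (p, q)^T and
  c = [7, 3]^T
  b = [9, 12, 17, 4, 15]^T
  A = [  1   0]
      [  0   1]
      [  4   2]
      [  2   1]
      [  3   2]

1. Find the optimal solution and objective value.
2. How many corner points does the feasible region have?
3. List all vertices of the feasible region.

1. p = 2, q = 0, z = 14
2. 3
3. (0, 0), (2, 0), (0, 4)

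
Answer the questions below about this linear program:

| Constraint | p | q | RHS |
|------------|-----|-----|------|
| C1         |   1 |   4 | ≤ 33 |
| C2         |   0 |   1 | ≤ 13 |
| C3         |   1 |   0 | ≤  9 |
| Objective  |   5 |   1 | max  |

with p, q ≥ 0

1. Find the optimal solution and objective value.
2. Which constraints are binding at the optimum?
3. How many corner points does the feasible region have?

1. p = 9, q = 6, z = 51
2. C1, C3
3. 4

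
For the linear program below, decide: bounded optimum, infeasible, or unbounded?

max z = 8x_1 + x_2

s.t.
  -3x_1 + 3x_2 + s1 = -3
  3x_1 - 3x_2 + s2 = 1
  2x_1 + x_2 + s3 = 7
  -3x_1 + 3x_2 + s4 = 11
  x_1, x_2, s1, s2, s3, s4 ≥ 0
The row 3x_1 - 3x_2 + s2 = 1 with s2 ≥ 0 requires 3x_1 - 3x_2 ≤ 1, while the row -3x_1 + 3x_2 + s1 = -3 with s1 ≥ 0 is equivalent to 3x_1 - 3x_2 ≥ 3. Together they would need 3 ≤ 3x_1 - 3x_2 ≤ 1, which is impossible since 3 > 1. No point satisfies all constraints.

The feasible region is empty; the LP is infeasible.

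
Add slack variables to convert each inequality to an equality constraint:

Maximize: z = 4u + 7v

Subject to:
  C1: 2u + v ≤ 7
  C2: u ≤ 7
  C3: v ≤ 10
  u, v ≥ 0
max z = 4u + 7v

s.t.
  2u + v + s1 = 7
  u + s2 = 7
  v + s3 = 10
  u, v, s1, s2, s3 ≥ 0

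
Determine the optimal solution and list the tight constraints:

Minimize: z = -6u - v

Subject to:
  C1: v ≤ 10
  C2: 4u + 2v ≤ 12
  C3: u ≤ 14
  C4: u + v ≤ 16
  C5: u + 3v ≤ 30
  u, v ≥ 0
Optimal: u = 3, v = 0
Binding: C2, v ≥ 0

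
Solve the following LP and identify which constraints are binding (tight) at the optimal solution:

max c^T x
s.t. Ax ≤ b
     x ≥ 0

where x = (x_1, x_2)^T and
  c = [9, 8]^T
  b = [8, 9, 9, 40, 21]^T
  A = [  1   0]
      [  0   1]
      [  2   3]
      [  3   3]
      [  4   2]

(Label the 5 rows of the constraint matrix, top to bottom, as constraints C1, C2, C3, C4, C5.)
Optimal: x_1 = 4.5, x_2 = 0
Slack at optimum:
  C1: slack = 3.5
  C2: slack = 9
  C3: slack = 0 (binding)
  C4: slack = 26.5
  C5: slack = 3
  x_1 ≥ 0: x_1 = 4.5
  x_2 ≥ 0: x_2 = 0 (binding)
Binding constraints: C3, x_2 ≥ 0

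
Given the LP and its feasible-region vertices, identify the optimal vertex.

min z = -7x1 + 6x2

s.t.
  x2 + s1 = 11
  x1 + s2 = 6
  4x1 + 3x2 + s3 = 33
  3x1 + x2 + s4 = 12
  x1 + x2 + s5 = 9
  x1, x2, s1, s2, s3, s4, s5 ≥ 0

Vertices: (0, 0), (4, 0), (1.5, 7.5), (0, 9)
Evaluating z = -7x1 + 6x2 at each vertex:
  (0, 0): z = 0
  (4, 0): z = -28
  (1.5, 7.5): z = 34.5
  (0, 9): z = 54

The smallest value is z = -28, attained at (4, 0).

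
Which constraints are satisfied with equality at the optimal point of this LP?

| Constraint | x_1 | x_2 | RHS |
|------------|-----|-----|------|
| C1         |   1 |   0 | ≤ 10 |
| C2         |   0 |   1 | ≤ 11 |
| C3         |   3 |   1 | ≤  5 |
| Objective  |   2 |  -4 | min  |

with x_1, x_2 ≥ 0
Optimal: x_1 = 0, x_2 = 5
Slack at optimum:
  C1: slack = 10
  C2: slack = 6
  C3: slack = 0 (binding)
  x_1 ≥ 0: x_1 = 0 (binding)
  x_2 ≥ 0: x_2 = 5
Binding constraints: C3, x_1 ≥ 0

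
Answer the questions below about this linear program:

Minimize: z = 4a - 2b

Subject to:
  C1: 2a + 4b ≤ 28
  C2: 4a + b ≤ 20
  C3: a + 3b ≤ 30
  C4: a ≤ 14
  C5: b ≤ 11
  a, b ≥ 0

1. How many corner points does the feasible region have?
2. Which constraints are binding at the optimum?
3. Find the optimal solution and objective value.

1. 4
2. C1, a ≥ 0
3. a = 0, b = 7, z = -14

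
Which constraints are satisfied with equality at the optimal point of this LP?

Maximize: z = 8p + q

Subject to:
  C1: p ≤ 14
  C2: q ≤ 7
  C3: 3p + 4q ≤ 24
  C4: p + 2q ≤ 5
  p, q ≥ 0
Optimal: p = 5, q = 0
Binding: C4, q ≥ 0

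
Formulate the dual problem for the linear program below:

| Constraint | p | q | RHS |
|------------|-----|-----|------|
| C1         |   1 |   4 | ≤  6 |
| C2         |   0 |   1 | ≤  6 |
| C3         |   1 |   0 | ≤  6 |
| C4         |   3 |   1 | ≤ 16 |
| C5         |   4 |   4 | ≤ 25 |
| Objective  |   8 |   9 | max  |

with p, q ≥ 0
Minimize: z = 6y1 + 6y2 + 6y3 + 16y4 + 25y5

Subject to:
  C1: -y1 - y3 - 3y4 - 4y5 ≤ -8
  C2: -4y1 - y2 - y4 - 4y5 ≤ -9
  y1, y2, y3, y4, y5 ≥ 0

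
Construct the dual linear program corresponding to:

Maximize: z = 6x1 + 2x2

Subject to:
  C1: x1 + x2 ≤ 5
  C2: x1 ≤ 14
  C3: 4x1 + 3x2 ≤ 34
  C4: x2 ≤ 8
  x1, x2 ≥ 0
Minimize: z = 5y1 + 14y2 + 34y3 + 8y4

Subject to:
  C1: -y1 - y2 - 4y3 ≤ -6
  C2: -y1 - 3y3 - y4 ≤ -2
  y1, y2, y3, y4 ≥ 0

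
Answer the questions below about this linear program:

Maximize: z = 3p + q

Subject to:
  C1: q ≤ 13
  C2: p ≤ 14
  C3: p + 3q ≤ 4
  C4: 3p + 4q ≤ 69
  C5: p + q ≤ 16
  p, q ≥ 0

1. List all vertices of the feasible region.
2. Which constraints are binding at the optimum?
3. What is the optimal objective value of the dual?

1. (0, 0), (4, 0), (0, 1.333)
2. C3, q ≥ 0
3. 12 (by strong duality, equal to the primal optimum)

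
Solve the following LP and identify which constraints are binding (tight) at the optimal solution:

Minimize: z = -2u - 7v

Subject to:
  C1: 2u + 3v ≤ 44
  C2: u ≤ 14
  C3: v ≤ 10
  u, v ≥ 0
Optimal: u = 7, v = 10
Slack at optimum:
  C1: slack = 0 (binding)
  C2: slack = 7
  C3: slack = 0 (binding)
  u ≥ 0: u = 7
  v ≥ 0: v = 10
Binding constraints: C1, C3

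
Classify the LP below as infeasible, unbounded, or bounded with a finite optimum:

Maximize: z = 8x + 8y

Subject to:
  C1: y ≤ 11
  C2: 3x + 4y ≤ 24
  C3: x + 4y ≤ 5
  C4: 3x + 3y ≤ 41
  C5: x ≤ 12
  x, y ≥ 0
The point (5, 0) satisfies every constraint, so the LP is feasible; the constraints give x ≤ 12 and y ≤ 11, which with x, y ≥ 0 keep the feasible region inside a bounded box. A feasible, bounded LP attains a finite optimum at a vertex.

Bounded optimum: z* = 40 at (5, 0).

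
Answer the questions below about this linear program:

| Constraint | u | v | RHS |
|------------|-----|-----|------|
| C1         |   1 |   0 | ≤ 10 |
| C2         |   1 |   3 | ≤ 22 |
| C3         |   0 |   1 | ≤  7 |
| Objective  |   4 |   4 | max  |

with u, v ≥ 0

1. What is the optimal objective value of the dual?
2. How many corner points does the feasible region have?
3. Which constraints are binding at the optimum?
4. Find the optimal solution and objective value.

1. 56 (by strong duality, equal to the primal optimum)
2. 5
3. C1, C2
4. u = 10, v = 4, z = 56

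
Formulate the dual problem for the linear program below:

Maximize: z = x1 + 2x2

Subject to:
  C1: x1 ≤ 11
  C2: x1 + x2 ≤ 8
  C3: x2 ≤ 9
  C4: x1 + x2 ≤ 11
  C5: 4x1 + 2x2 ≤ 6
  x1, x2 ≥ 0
Minimize: z = 11y1 + 8y2 + 9y3 + 11y4 + 6y5

Subject to:
  C1: -y1 - y2 - y4 - 4y5 ≤ -1
  C2: -y2 - y3 - y4 - 2y5 ≤ -2
  y1, y2, y3, y4, y5 ≥ 0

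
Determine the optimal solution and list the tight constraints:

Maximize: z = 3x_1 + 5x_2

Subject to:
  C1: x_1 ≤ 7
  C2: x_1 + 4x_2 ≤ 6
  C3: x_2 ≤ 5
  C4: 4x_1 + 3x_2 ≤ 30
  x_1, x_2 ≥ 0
Optimal: x_1 = 6, x_2 = 0
Binding: C2, x_2 ≥ 0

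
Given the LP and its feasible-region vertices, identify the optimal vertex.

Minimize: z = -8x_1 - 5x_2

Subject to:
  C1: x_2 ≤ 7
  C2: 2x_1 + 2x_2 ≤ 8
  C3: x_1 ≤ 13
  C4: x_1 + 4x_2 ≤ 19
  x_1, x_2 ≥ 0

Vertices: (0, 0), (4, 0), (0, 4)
Evaluating z = -8x_1 - 5x_2 at each vertex:
  (0, 0): z = 0
  (4, 0): z = -32
  (0, 4): z = -20

The smallest value is z = -32, attained at (4, 0).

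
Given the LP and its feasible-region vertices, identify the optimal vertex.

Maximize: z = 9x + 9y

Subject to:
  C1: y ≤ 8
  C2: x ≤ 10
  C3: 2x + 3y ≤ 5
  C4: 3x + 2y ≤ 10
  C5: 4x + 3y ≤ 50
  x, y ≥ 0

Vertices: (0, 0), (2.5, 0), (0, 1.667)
(2.5, 0) with z = 22.5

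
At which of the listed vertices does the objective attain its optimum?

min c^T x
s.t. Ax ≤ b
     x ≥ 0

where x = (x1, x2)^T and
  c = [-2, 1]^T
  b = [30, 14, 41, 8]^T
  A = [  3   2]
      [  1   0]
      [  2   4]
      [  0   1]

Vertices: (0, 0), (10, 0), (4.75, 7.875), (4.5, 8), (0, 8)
(10, 0) with z = -20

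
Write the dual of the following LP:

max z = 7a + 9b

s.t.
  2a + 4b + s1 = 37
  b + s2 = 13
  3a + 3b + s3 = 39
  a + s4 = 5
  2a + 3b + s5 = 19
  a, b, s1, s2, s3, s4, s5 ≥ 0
Minimize: z = 37y1 + 13y2 + 39y3 + 5y4 + 19y5

Subject to:
  C1: -2y1 - 3y3 - y4 - 2y5 ≤ -7
  C2: -4y1 - y2 - 3y3 - 3y5 ≤ -9
  y1, y2, y3, y4, y5 ≥ 0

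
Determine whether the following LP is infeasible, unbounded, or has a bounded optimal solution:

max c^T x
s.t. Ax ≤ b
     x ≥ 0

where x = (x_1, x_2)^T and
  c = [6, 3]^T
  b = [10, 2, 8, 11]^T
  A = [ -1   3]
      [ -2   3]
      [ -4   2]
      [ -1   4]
Feasible point: (0, 0) satisfies every constraint, so the LP is feasible.
Direction d = (1, 0): for each constraint row a, a·d ≤ 0 —
  (-1)(1) + (3)(0) = -1 ≤ 0
  (-2)(1) + (3)(0) = -2 ≤ 0
  (-4)(1) + (2)(0) = -4 ≤ 0
  (-1)(1) + (4)(0) = -1 ≤ 0
and d ≥ 0, so (0, 0) + t·d stays feasible for every t ≥ 0. Along this ray z = 6x_1 + 3x_2 changes by 6 per unit t, so z → +∞.

Unbounded — the objective can increase without bound over the feasible region.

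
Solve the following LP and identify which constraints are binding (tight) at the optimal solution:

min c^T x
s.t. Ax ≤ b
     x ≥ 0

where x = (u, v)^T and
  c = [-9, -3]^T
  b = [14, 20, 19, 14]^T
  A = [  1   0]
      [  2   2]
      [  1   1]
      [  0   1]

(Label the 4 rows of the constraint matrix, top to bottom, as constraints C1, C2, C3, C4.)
Optimal: u = 10, v = 0
Slack at optimum:
  C1: slack = 4
  C2: slack = 0 (binding)
  C3: slack = 9
  C4: slack = 14
  u ≥ 0: u = 10
  v ≥ 0: v = 0 (binding)
Binding constraints: C2, v ≥ 0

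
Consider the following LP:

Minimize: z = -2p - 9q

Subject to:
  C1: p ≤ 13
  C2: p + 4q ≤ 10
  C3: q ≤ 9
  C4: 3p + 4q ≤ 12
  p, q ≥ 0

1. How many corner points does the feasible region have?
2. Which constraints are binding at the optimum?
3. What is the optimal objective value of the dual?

1. 4
2. C2, p ≥ 0
3. -22.5 (by strong duality, equal to the primal optimum)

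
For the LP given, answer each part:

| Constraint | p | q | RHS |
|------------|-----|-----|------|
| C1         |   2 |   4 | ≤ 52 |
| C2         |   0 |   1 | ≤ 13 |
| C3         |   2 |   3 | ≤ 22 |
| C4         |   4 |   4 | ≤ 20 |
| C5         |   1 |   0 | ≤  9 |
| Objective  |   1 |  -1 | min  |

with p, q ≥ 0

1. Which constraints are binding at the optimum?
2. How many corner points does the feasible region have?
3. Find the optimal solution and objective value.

1. C4, p ≥ 0
2. 3
3. p = 0, q = 5, z = -5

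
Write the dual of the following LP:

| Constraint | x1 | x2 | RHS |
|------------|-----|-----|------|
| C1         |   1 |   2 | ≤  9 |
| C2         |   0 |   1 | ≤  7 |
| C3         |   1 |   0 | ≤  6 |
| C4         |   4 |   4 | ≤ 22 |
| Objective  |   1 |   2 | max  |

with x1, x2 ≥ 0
Minimize: z = 9y1 + 7y2 + 6y3 + 22y4

Subject to:
  C1: -y1 - y3 - 4y4 ≤ -1
  C2: -2y1 - y2 - 4y4 ≤ -2
  y1, y2, y3, y4 ≥ 0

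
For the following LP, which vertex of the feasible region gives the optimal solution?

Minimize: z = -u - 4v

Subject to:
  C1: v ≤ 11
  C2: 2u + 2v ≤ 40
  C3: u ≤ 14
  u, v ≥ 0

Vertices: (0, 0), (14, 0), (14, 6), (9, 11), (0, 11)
Evaluating z = -u - 4v at each vertex:
  (0, 0): z = 0
  (14, 0): z = -14
  (14, 6): z = -38
  (9, 11): z = -53
  (0, 11): z = -44

The smallest value is z = -53, attained at (9, 11).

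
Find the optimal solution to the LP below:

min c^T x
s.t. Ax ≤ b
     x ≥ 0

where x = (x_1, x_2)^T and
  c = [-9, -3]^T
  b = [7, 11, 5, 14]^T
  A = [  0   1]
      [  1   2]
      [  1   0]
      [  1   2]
Each vertex is the intersection of two constraint boundaries that also satisfies all remaining constraints:
  x_1 = 0 and x_2 = 0 → (0, 0)
  x_1 = 5 and x_2 = 0 → (5, 0)
  x_1 + 2x_2 = 11 and x_1 = 5 → (5, 3)
  x_1 + 2x_2 = 11 and x_1 = 0 → (0, 5.5)

Evaluating z = -9x_1 - 3x_2 at each vertex:
  (0, 0): z = 0
  (5, 0): z = -45
  (5, 3): z = -54
  (0, 5.5): z = -16.5

The minimum is at (5, 3) with z = -54.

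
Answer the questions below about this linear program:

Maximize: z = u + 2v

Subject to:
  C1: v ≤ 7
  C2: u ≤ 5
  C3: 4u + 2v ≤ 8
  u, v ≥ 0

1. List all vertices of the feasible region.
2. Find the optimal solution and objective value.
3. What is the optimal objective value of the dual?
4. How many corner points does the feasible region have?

1. (0, 0), (2, 0), (0, 4)
2. u = 0, v = 4, z = 8
3. 8 (by strong duality, equal to the primal optimum)
4. 3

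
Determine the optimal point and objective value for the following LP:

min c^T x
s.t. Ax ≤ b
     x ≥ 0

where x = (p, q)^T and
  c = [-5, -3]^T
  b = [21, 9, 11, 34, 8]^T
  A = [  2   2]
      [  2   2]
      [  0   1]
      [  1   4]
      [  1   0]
Each vertex is the intersection of two constraint boundaries that also satisfies all remaining constraints:
  p = 0 and q = 0 → (0, 0)
  2p + 2q = 9 and q = 0 → (4.5, 0)
  2p + 2q = 9 and p = 0 → (0, 4.5)

Evaluating z = -5p - 3q at each vertex:
  (0, 0): z = 0
  (4.5, 0): z = -22.5
  (0, 4.5): z = -13.5

The minimum is at (4.5, 0) with z = -22.5.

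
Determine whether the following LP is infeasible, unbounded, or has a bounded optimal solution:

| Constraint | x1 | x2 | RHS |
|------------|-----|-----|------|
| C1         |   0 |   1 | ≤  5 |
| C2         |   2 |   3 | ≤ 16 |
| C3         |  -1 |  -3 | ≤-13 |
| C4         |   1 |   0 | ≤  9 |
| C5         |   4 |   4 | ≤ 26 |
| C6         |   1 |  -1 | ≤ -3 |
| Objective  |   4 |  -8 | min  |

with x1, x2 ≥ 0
The point (0, 5) satisfies every constraint, so the LP is feasible; the constraints give x1 ≤ 9 and x2 ≤ 5, which with x1, x2 ≥ 0 keep the feasible region inside a bounded box. A feasible, bounded LP attains a finite optimum at a vertex.

Evaluating z = 4x1 - 8x2 at each vertex:
  (0, 4.333): z = -34.67
  (1, 4): z = -28
  (1.4, 4.4): z = -29.6
  (0.5, 5): z = -38
  (0, 5): z = -40

Feasible with finite optimum z* = -40 at (0, 5).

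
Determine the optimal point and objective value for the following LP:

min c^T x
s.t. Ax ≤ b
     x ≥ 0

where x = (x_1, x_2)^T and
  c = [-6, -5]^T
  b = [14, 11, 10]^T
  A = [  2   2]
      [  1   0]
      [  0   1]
x_1 = 7, x_2 = 0, z = -42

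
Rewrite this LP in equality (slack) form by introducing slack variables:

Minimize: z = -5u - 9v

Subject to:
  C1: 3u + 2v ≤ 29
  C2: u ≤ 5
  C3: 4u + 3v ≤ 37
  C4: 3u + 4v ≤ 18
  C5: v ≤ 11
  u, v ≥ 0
min z = -5u - 9v

s.t.
  3u + 2v + s1 = 29
  u + s2 = 5
  4u + 3v + s3 = 37
  3u + 4v + s4 = 18
  v + s5 = 11
  u, v, s1, s2, s3, s4, s5 ≥ 0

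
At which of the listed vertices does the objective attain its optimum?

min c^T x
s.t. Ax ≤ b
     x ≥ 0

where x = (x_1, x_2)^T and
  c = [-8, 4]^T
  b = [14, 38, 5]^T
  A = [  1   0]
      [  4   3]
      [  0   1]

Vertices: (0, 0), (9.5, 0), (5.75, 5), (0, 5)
(9.5, 0) with z = -76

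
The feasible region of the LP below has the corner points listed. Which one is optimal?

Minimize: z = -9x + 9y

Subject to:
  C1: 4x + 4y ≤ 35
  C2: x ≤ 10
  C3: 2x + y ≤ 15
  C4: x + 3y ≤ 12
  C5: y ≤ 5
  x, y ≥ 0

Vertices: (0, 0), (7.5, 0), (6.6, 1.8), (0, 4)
Evaluating z = -9x + 9y at each vertex:
  (0, 0): z = 0
  (7.5, 0): z = -67.5
  (6.6, 1.8): z = -43.2
  (0, 4): z = 36

The smallest value is z = -67.5, attained at (7.5, 0).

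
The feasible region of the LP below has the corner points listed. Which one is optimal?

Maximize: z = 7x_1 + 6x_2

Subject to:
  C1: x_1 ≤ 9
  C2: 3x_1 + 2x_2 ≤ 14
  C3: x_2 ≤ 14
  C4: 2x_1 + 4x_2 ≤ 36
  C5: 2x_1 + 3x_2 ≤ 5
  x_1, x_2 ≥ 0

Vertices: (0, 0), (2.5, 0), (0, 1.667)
Evaluating z = 7x_1 + 6x_2 at each vertex:
  (0, 0): z = 0
  (2.5, 0): z = 17.5
  (0, 1.667): z = 10

The largest value is z = 17.5, attained at (2.5, 0).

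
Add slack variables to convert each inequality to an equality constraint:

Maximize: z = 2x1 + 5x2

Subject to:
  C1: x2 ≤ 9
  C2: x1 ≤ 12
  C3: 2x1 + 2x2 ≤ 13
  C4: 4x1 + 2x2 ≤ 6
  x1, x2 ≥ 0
max z = 2x1 + 5x2

s.t.
  x2 + s1 = 9
  x1 + s2 = 12
  2x1 + 2x2 + s3 = 13
  4x1 + 2x2 + s4 = 6
  x1, x2, s1, s2, s3, s4 ≥ 0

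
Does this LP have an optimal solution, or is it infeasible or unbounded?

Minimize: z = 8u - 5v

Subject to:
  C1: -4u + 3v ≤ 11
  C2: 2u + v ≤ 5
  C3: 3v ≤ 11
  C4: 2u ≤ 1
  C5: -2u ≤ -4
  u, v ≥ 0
C4 requires 2u ≤ 1, while C5 (-2u ≤ -4) is equivalent to 2u ≥ 4. Together they would need 4 ≤ 2u ≤ 1, which is impossible since 4 > 1. No point satisfies all constraints.

The feasible region is empty; the LP is infeasible.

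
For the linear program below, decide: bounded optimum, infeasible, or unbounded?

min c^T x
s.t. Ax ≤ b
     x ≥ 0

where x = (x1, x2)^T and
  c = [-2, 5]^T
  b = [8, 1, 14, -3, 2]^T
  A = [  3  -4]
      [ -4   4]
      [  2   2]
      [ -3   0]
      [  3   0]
One constraint requires 3x1 ≤ 2, while the constraint -3x1 ≤ -3 is equivalent to 3x1 ≥ 3. Together they would need 3 ≤ 3x1 ≤ 2, which is impossible since 3 > 2. No point satisfies all constraints.

The feasible region is empty; the LP is infeasible.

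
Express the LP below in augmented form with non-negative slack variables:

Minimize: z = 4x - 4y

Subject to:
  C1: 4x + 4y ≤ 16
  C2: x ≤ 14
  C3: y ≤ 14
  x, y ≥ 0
min z = 4x - 4y

s.t.
  4x + 4y + s1 = 16
  x + s2 = 14
  y + s3 = 14
  x, y, s1, s2, s3 ≥ 0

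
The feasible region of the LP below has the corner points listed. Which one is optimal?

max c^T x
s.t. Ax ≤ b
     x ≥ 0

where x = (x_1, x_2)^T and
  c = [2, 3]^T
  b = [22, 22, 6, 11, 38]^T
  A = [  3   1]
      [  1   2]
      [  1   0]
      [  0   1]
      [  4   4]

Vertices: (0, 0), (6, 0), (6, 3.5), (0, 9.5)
(0, 9.5) with z = 28.5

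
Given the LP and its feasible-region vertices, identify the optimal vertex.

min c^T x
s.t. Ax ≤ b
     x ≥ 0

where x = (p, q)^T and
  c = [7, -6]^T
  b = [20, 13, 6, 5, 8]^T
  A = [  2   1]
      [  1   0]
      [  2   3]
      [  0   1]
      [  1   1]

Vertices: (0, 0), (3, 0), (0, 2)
(0, 2) with z = -12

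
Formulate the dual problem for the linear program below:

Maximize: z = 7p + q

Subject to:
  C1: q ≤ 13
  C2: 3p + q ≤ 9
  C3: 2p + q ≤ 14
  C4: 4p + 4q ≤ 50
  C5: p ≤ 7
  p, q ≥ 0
Minimize: z = 13y1 + 9y2 + 14y3 + 50y4 + 7y5

Subject to:
  C1: -3y2 - 2y3 - 4y4 - y5 ≤ -7
  C2: -y1 - y2 - y3 - 4y4 ≤ -1
  y1, y2, y3, y4, y5 ≥ 0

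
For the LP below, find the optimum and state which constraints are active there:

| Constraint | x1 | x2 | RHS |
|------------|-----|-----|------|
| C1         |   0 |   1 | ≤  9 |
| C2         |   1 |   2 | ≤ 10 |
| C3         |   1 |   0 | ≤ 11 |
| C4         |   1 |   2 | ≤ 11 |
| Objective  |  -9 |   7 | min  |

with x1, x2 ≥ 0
Optimal: x1 = 10, x2 = 0
Slack at optimum:
  C1: slack = 9
  C2: slack = 0 (binding)
  C3: slack = 1
  C4: slack = 1
  x1 ≥ 0: x1 = 10
  x2 ≥ 0: x2 = 0 (binding)
Binding constraints: C2, x2 ≥ 0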